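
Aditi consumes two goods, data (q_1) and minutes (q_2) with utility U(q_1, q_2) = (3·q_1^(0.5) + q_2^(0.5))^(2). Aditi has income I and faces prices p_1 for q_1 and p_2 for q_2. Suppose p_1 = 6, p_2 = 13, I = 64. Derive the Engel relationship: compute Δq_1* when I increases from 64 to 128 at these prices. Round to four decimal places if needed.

Δq_1* = 10.1463

MU_q_1 ∝ 3·q_1^(-0.5), MU_q_2 ∝ q_2^(-0.5), so MRS = 3·(q_2/q_1)^(0.5) = p_1/p_2.
Solve for the ratio: q_2/q_1 = [(1/3)·p_1/p_2]^(2).
With the ratio pinned down, the budget gives q_1* = I/(p_1 + p_2·(q_2/q_1)) and q_2* = (q_2/q_1)·q_1*.
Numerically q_2/q_1 = 0.023669, so q_1* = 64/(6 + 13·0.023669) = 10.1463.
At I' = 128: q_1* = 20.2927. Change: 20.2927 − 10.1463 = 10.1463.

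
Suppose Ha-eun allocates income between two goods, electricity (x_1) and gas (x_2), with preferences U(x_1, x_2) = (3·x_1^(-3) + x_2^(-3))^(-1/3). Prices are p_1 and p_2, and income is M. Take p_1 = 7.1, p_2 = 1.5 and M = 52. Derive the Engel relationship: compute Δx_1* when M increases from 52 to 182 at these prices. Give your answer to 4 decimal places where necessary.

MU_x_1 ∝ 3·x_1^(-4), MU_x_2 ∝ x_2^(-4), so MRS = 3·(x_2/x_1)^(4) = p_1/p_2.
Solve for the ratio: x_2/x_1 = [(1/3)·p_1/p_2]^(0.25).
Substitute x_2 = (x_2/x_1)·x_1 into the budget: x_1* = M/(p_1 + p_2·(x_2/x_1)).
Numerically x_2/x_1 = 1.120757, so x_1* = 52/(7.1 + 1.5·1.120757) = 5.9218.
At M' = 182: x_1* = 20.7262. Change: 20.7262 − 5.9218 = 14.8045.

Δx_1* = 14.8045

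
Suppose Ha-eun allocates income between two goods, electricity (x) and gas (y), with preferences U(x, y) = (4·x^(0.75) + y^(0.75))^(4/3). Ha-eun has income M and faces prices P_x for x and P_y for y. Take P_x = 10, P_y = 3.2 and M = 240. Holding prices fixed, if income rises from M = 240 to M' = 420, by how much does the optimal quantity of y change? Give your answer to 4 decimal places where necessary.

Δy* = 5.9913

From the CES first-order condition, 4·(y/x)^(0.25) = P_x/P_y.
Hence y/x = ((1/4)·P_x/P_y)^(1/(0.25)), i.e. raised to the 4 power.
With the ratio pinned down, the budget gives x* = M/(P_x + P_y·(y/x)) and y* = (y/x)·x*.
Numerically y/x = 0.372529, so x* = 240/(10 + 3.2·0.372529) = 21.4437 and y* = 0.372529·21.4437 = 7.9884.
At M' = 420: y* = 13.9797. Change: 13.9797 − 7.9884 = 5.9913.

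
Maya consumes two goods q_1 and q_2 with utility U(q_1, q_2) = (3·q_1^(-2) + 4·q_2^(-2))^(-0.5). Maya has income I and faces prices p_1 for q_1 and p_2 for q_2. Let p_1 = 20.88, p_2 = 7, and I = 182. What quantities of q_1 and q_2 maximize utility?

q_1* = 5.6927, q_2* = 9.0194

MU_q_1 ∝ 3·q_1^(-3), MU_q_2 ∝ 4·q_2^(-3), so MRS = (3/4)·(q_2/q_1)^(3) = p_1/p_2.
Solve for the ratio: q_2/q_1 = [(4/3)·p_1/p_2]^(1/3).
Substitute q_2 = (q_2/q_1)·q_1 into the budget: q_1* = I/(p_1 + p_2·(q_2/q_1)).
Numerically q_2/q_1 = 1.584372, so q_1* = 182/(20.88 + 7·1.584372) = 5.6927 and q_2* = 1.584372·5.6927 = 9.0194.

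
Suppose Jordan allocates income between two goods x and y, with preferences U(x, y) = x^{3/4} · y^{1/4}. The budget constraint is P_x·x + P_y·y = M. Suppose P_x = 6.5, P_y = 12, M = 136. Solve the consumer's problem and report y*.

y* = 2.8333

Tangency: MRS = 3·y/x = P_x/P_y.
Rearranging, P_y·y = (1/3)·P_x·x. Substituting into the budget gives P_x·x·(1 + (1/3)) = M.
Demand: x*(P_x,P_y,M) = 0.75·M/P_x and y* = 0.25·M/P_y.
At P_x=6.5, P_y=12, M=136: y* = 0.25·136/12 = 2.8333.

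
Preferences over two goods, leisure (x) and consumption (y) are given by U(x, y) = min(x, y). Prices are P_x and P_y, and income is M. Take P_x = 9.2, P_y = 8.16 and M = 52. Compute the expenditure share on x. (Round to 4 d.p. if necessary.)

Leontief preferences: the optimum is at the kink where x/1 = y/1, i.e. y = x.
Budget: P_x·x + P_y·x = M, so (P_x + P_y)·x = M.
Demand: x*(P_x,P_y,M) = M/(P_x + P_y), y* = M/(P_x + P_y).
Here 9.2 + 8.16 = 17.36, giving x* = 2.9954 and y* = 2.9954.
Expenditure on x: 9.2·2.9954 = 27.5576; share = 0.53.

share on x = 0.53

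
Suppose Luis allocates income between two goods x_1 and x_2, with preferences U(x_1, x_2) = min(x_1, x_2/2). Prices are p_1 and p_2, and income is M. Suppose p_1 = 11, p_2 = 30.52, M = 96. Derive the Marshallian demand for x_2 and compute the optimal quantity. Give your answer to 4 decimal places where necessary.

x_2* = 2.6652

With perfect complements, no substitution: consume in ratio x_1:x_2 = 1:2.
Budget: p_1·x_1 + p_2·2·x_1 = M, so (p_1 + 2·p_2)·x_1 = M.
Demand: x_1*(p_1,p_2,M) = M/(p_1 + 2·p_2), x_2* = 2·M/(p_1 + 2·p_2).
Here 11 + 2·30.52 = 72.04, giving x_2* = 2.6652.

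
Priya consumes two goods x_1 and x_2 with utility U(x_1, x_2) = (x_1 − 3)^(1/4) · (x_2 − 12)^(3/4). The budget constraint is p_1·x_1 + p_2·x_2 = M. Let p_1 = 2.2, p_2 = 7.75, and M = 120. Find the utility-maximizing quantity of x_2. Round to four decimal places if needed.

x_2* = 13.9742

After buying the subsistence bundle (3, 12), a share 0.25 of the remaining income goes to x_1: x_1* = 3 + 0.25·(M − 3p_1 − 12p_2)/p_1.
Discretionary income = 120 − 3·2.2 − 12·7.75 = 20.4; x_2* = 12 + 0.75·20.4/7.75 = 13.9742.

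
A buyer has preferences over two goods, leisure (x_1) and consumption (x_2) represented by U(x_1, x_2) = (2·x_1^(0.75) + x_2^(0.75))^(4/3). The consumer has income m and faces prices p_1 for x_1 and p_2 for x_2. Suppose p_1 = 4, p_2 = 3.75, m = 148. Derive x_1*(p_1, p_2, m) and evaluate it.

Substitute x_2 = (x_2/x_1)·x_1 into the budget: x_1* = m/(p_1 + p_2·(x_2/x_1)).
Numerically x_2/x_1 = 0.080909, so x_1* = 148/(4 + 3.75·0.080909) = 34.3914.

x_1* = 34.3914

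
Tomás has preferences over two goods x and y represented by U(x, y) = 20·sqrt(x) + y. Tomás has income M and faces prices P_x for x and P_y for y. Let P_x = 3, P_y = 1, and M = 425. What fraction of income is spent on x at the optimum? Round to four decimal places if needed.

share on x = 0.0784

Utility is quasi-linear in y; the FOC for x is 10/√x = P_x/P_y.
Solve: √x = 10·P_y/P_x, so x*(P_x,P_y) = (10·P_y/P_x)², and y* = (M − P_x·x*)/P_y.
Plugging in: x* = (10·1/3)² = 11.1111, y* = 391.6667.
Expenditure on x: 3·11.1111 = 33.3333; share = 0.0784.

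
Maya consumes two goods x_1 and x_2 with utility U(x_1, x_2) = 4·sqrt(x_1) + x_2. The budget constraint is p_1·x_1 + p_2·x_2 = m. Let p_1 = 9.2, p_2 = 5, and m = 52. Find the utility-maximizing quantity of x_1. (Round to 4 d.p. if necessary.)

MU_x_1 = 2/√x_1, MU_x_2 = 1. Tangency: 2/√x_1 = p_1/p_2.
Solve: √x_1 = 2·p_2/p_1, so x_1*(p_1,p_2) = (2·p_2/p_1)², and x_2* = (m − p_1·x_1*)/p_2.
Plugging in: x_1* = (2·5/9.2)² = 1.1815.

x_1* = 1.1815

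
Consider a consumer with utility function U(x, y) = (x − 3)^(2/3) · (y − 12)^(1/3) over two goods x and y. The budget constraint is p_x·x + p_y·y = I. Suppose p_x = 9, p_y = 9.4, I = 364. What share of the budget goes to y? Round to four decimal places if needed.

This is Cobb-Douglas in (x−3, y−12): tangency gives 2/3·p_y·(y−12) = 1/3·p_x·(x−3).
After buying the subsistence bundle (3, 12), a share 2/3 of the remaining income goes to x: x* = 3 + 2/3·(I − 3p_x − 12p_y)/p_x.
Discretionary income = 364 − 3·9 − 12·9.4 = 224.2; x* = 3 + 2/3·224.2/9 = 19.6074; y* = 12 + 1/3·224.2/9.4 = 19.9504.
Expenditure on y: 9.4·19.9504 = 187.5333; share = 0.5152.

share on y = 0.5152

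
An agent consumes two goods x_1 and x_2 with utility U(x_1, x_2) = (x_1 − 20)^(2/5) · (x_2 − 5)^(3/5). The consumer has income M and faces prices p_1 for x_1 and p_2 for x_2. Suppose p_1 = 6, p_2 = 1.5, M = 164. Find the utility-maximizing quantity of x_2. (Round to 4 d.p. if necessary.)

MRS = (2/3)·(x_2−5)/(x_1−20). Tangency with p_1/p_2 gives x_2−5 = (3/2)·(p_1/p_2)·(x_1−20).
After buying the subsistence bundle (20, 5), a share 0.4 of the remaining income goes to x_1: x_1* = 20 + 0.4·(M − 20p_1 − 5p_2)/p_1.
Discretionary income = 164 − 20·6 − 5·1.5 = 36.5; x_2* = 5 + 0.6·36.5/1.5 = 19.6.

x_2* = 19.6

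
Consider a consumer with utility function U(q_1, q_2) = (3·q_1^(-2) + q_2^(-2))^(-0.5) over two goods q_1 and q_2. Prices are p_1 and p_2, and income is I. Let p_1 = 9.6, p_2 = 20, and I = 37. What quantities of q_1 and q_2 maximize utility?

q_1* = 1.8086, q_2* = 0.9819

MRS = MU_q_1/MU_q_2 = 3·(q_2/q_1)^(3). Set equal to p_1/p_2.
Hence q_2/q_1 = ((1/3)·p_1/p_2)^(1/(3)), i.e. raised to the 1/3 power.
With the ratio pinned down, the budget gives q_1* = I/(p_1 + p_2·(q_2/q_1)) and q_2* = (q_2/q_1)·q_1*.
Numerically q_2/q_1 = 0.542884, so q_1* = 37/(9.6 + 20·0.542884) = 1.8086 and q_2* = 0.542884·1.8086 = 0.9819.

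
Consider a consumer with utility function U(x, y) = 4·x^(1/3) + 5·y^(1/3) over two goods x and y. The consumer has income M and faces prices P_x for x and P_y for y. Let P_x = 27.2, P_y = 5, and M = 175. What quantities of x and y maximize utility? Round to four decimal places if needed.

MU_x ∝ 4·x^(-2/3), MU_y ∝ 5·y^(-2/3), so MRS = (4/5)·(y/x)^(2/3) = P_x/P_y.
Solve for the ratio: y/x = [(5/4)·P_x/P_y]^(1.5).
Substitute y = (y/x)·x into the budget: x* = M/(P_x + P_y·(y/x)).
Numerically y/x = 17.732231, so x* = 175/(27.2 + 5·17.732231) = 1.5104 and y* = 17.732231·1.5104 = 26.7833.

x* = 1.5104, y* = 26.7833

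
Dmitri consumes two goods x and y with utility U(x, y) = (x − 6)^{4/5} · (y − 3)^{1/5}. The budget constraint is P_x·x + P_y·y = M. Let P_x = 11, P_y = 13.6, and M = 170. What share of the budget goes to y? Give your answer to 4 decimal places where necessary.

share on y = 0.3144

MRS = 4·(y−3)/(x−6). Tangency with P_x/P_y gives y−3 = (1/4)·(P_x/P_y)·(x−6).
Substituting into the budget: x* = 6 + 0.8·(M − 6·P_x − 3·P_y)/P_x, and y* = 3 + 0.2·(…)/P_y.
Discretionary income = 170 − 6·11 − 3·13.6 = 63.2; x* = 6 + 0.8·63.2/11 = 10.5964; y* = 3 + 0.2·63.2/13.6 = 3.9294.
Expenditure on y: 13.6·3.9294 = 53.44; share = 0.3144.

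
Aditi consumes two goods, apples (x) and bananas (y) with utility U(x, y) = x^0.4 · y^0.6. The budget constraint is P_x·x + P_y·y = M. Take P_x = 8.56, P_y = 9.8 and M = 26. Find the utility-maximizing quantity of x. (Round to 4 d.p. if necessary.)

x* = 1.215

MU_x/MU_y = (0.4·y)/(0.6·x); tangency sets this equal to P_x/P_y.
So 0.4·P_y·y = 0.6·P_x·x; combined with the budget, a share 0.4 of income goes to x.
Demand: x*(P_x,P_y,M) = 0.4·M/P_x and y* = 0.6·M/P_y.
At P_x=8.56, P_y=9.8, M=26: x* = 0.4·26/8.56 = 1.215.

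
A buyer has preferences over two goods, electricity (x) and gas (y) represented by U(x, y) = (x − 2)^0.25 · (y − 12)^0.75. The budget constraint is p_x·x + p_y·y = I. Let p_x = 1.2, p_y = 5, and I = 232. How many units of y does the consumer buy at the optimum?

y* = 37.44

MRS = (1/3)·(y−12)/(x−2). Tangency with p_x/p_y gives y−12 = 3·(p_x/p_y)·(x−2).
After buying the subsistence bundle (2, 12), a share 0.25 of the remaining income goes to x: x* = 2 + 0.25·(I − 2p_x − 12p_y)/p_x.
Discretionary income = 232 − 2·1.2 − 12·5 = 169.6; y* = 12 + 0.75·169.6/5 = 37.44.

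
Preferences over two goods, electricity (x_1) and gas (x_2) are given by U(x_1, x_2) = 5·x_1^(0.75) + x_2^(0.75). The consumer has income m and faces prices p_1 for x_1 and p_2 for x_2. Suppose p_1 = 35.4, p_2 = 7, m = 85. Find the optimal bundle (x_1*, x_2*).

x_1* = 1.9894, x_2* = 2.082

MRS = MU_x_1/MU_x_2 = 5·(x_2/x_1)^(0.25). Set equal to p_1/p_2.
Hence x_2/x_1 = ((1/5)·p_1/p_2)^(1/(0.25)), i.e. raised to the 4 power.
With the ratio pinned down, the budget gives x_1* = m/(p_1 + p_2·(x_2/x_1)) and x_2* = (x_2/x_1)·x_1*.
Numerically x_2/x_1 = 1.046504, so x_1* = 85/(35.4 + 7·1.046504) = 1.9894 and x_2* = 1.046504·1.9894 = 2.082.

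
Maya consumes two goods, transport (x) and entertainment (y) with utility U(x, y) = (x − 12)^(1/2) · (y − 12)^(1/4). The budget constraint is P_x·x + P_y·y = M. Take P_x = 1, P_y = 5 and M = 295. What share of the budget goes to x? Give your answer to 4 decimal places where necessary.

Discretionary income = 295 − 12·1 − 12·5 = 223; x* = 12 + 2/3·223/1 = 160.6667; y* = 12 + 1/3·223/5 = 26.8667.
Expenditure on x: 1·160.6667 = 160.6667; share = 0.5446.

share on x = 0.5446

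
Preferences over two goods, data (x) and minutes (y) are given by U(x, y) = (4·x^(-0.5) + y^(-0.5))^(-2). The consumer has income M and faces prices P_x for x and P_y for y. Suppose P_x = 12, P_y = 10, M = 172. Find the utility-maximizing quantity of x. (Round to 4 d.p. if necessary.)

x* = 10.436

MRS = MU_x/MU_y = 4·(y/x)^(1.5). Set equal to P_x/P_y.
Hence y/x = ((1/4)·P_x/P_y)^(1/(1.5)), i.e. raised to the 2/3 power.
Substitute y = (y/x)·x into the budget: x* = M/(P_x + P_y·(y/x)).
Numerically y/x = 0.44814, so x* = 172/(12 + 10·0.44814) = 10.436.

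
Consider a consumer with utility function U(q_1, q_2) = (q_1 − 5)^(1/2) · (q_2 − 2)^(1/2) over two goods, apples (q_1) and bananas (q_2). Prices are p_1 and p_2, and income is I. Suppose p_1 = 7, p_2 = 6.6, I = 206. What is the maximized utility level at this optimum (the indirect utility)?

V = 11.608

This is Cobb-Douglas in (q_1−5, q_2−2): tangency gives 0.5·p_2·(q_2−2) = 0.5·p_1·(q_1−5).
After buying the subsistence bundle (5, 2), a share 0.5 of the remaining income goes to q_1: q_1* = 5 + 0.5·(I − 5p_1 − 2p_2)/p_1.
Discretionary income = 206 − 5·7 − 2·6.6 = 157.8; q_1* = 5 + 0.5·157.8/7 = 16.2714; q_2* = 2 + 0.5·157.8/6.6 = 13.9545.
Utility at the optimum: U(16.2714, 13.9545) = 11.608.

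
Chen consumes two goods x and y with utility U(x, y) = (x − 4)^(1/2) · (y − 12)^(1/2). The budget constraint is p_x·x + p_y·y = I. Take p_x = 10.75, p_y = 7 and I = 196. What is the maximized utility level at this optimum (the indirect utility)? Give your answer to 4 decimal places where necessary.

V = 3.9771

This is Cobb-Douglas in (x−4, y−12): tangency gives 0.5·p_y·(y−12) = 0.5·p_x·(x−4).
After buying the subsistence bundle (4, 12), a share 0.5 of the remaining income goes to x: x* = 4 + 0.5·(I − 4p_x − 12p_y)/p_x.
Discretionary income = 196 − 4·10.75 − 12·7 = 69; x* = 4 + 0.5·69/10.75 = 7.2093; y* = 12 + 0.5·69/7 = 16.9286.
Utility at the optimum: U(7.2093, 16.9286) = 3.9771.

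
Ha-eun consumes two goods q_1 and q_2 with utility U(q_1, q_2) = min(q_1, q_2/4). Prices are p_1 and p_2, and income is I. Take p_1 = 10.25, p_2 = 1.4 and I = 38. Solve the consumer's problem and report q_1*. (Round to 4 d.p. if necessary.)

q_1* = 2.3975

Leontief preferences: the optimum is at the kink where q_1/1 = q_2/4, i.e. q_2 = 4·q_1.
Budget: p_1·q_1 + p_2·4·q_1 = I, so (p_1 + 4·p_2)·q_1 = I.
Demand: q_1*(p_1,p_2,I) = I/(p_1 + 4·p_2), q_2* = 4·I/(p_1 + 4·p_2).
Here 10.25 + 4·1.4 = 15.85, giving q_1* = 2.3975.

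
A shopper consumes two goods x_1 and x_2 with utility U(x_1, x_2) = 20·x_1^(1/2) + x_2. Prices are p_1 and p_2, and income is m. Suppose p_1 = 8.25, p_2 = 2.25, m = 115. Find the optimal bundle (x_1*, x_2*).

x_1* = 7.438, x_2* = 23.8384

Set MRS = p_1/p_2: 10·x_1^(−1/2) = p_1/p_2.
Solve: √x_1 = 10·p_2/p_1, so x_1*(p_1,p_2) = (10·p_2/p_1)², and x_2* = (m − p_1·x_1*)/p_2.
Plugging in: x_1* = (10·2.25/8.25)² = 7.438, x_2* = 23.8384.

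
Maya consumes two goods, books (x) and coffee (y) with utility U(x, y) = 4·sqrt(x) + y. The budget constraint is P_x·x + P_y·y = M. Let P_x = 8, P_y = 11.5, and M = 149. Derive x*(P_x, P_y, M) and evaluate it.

Thus x* = (2·P_y/P_x)² — independent of M — with the rest of income spent on y.
Plugging in: x* = (2·11.5/8)² = 8.2656.

x* = 8.2656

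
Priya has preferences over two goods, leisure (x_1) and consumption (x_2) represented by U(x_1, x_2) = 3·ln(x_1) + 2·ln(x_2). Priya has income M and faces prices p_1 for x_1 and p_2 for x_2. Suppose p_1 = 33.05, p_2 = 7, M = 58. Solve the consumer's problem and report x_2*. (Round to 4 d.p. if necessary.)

x_2* = 3.3143

Tangency: MRS = (3/2)·x_2/x_1 = p_1/p_2.
So 3·p_2·x_2 = 2·p_1·x_1; combined with the budget, a share 0.6 of income goes to x_1.
Demand: x_1*(p_1,p_2,M) = 0.6·M/p_1 and x_2* = 0.4·M/p_2.
At p_1=33.05, p_2=7, M=58: x_2* = 0.4·58/7 = 3.3143.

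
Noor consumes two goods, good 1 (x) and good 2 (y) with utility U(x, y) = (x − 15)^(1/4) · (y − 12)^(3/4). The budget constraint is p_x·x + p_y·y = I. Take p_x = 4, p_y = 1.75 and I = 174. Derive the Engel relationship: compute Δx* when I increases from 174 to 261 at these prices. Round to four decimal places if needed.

Let x' = x−15, y' = y−12. MRS = (1/3)·y'/x' = p_x/p_y.
Substituting into the budget: x* = 15 + 0.25·(I − 15·p_x − 12·p_y)/p_x, and y* = 12 + 0.75·(…)/p_y.
Discretionary income = 174 − 15·4 − 12·1.75 = 93; x* = 15 + 0.25·93/4 = 20.8125.
At I' = 261: x* = 26.25. Change: 26.25 − 20.8125 = 5.4375.

Δx* = 5.4375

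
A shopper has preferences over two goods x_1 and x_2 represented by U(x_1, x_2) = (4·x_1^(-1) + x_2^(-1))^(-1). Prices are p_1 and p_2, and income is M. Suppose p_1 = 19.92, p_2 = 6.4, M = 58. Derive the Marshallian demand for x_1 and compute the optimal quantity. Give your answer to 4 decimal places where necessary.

MRS = MU_x_1/MU_x_2 = 4·(x_2/x_1)^(2). Set equal to p_1/p_2.
Hence x_2/x_1 = ((1/4)·p_1/p_2)^(1/(2)), i.e. raised to the 0.5 power.
Substitute x_2 = (x_2/x_1)·x_1 into the budget: x_1* = M/(p_1 + p_2·(x_2/x_1)).
Numerically x_2/x_1 = 0.882114, so x_1* = 58/(19.92 + 6.4·0.882114) = 2.2687.

x_1* = 2.2687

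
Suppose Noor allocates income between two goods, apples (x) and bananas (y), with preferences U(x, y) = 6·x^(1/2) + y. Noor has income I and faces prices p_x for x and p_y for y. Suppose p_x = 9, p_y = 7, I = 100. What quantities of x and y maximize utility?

Utility is quasi-linear in y; the FOC for x is 3/√x = p_x/p_y.
Solve: √x = 3·p_y/p_x, so x*(p_x,p_y) = (3·p_y/p_x)², and y* = (I − p_x·x*)/p_y.
Plugging in: x* = (3·7/9)² = 5.4444, y* = 7.2857.

x* = 5.4444, y* = 7.2857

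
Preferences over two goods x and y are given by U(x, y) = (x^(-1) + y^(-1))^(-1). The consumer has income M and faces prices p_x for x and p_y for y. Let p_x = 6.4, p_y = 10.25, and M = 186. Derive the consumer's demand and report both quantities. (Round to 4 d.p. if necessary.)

x* = 12.8281, y* = 10.1366

MU_x ∝ x^(-2), MU_y ∝ y^(-2), so MRS = (y/x)^(2) = p_x/p_y.
Solve for the ratio: y/x = [p_x/p_y]^(0.5).
With the ratio pinned down, the budget gives x* = M/(p_x + p_y·(y/x)) and y* = (y/x)·x*.
Numerically y/x = 0.790184, so x* = 186/(6.4 + 10.25·0.790184) = 12.8281 and y* = 0.790184·12.8281 = 10.1366.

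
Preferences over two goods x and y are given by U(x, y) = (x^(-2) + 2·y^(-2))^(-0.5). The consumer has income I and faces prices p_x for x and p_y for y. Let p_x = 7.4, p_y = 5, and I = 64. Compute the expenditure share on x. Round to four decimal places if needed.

share on x = 0.5076

From the CES first-order condition, (1/2)·(y/x)^(3) = p_x/p_y.
Solve for the ratio: y/x = [2·p_x/p_y]^(1/3).
With the ratio pinned down, the budget gives x* = I/(p_x + p_y·(y/x)) and y* = (y/x)·x*.
Numerically y/x = 1.435811, so x* = 64/(7.4 + 5·1.435811) = 4.3899 and y* = 1.435811·4.3899 = 6.303.
Expenditure on x: 7.4·4.3899 = 32.485; share = 0.5076.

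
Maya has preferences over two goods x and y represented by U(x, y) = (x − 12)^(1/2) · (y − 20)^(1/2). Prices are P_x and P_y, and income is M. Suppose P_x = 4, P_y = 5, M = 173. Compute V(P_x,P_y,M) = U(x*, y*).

V = 2.7951

Discretionary income = 173 − 12·4 − 20·5 = 25; x* = 12 + 0.5·25/4 = 15.125; y* = 20 + 0.5·25/5 = 22.5.
Utility at the optimum: U(15.125, 22.5) = 2.7951.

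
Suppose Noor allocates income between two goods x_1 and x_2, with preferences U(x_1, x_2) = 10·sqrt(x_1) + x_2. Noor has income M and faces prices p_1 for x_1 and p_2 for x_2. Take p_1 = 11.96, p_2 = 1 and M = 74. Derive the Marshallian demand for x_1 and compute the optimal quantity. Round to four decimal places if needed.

Set MRS = p_1/p_2: 5·x_1^(−1/2) = p_1/p_2.
Thus x_1* = (5·p_2/p_1)² — independent of M — with the rest of income spent on x_2.
Plugging in: x_1* = (5·1/11.96)² = 0.1748.

x_1* = 0.1748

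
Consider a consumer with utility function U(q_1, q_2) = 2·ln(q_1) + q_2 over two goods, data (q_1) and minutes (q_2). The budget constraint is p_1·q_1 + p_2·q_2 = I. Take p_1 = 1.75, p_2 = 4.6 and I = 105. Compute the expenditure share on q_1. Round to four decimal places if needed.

share on q_1 = 0.0876

MU_q_1 = 2/q_1, MU_q_2 = 1. Tangency: 2/q_1 = p_1/p_2.
So q_1*(p_1,p_2) = 2·p_2/p_1, independent of income; and q_2* = (I − 2·p_2)/p_2.
At the given prices: q_1* = 2·4.6/1.75 = 5.2571, and q_2* = 20.8261.
Expenditure on q_1: 1.75·5.2571 = 9.2; share = 0.0876.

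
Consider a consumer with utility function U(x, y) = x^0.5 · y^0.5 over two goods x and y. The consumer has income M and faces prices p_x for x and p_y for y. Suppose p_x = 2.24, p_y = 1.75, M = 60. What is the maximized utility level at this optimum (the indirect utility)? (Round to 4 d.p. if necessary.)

The MRS is y/x. Set MRS = p_x/p_y.
Rearranging, p_y·y = p_x·x. Substituting into the budget gives p_x·x·(1 + 1) = M.
Demand: x*(p_x,p_y,M) = 0.5·M/p_x and y* = 0.5·M/p_y.
At p_x=2.24, p_y=1.75, M=60: x* = 0.5·60/2.24 = 13.3929, y* = 17.1429.
Utility at the optimum: U(13.3929, 17.1429) = 15.1523.

V = 15.1523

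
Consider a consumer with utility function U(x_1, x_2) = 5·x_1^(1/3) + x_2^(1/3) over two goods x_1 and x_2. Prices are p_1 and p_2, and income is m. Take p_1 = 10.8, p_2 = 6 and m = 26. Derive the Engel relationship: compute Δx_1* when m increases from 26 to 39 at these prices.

MRS = MU_x_1/MU_x_2 = 5·(x_2/x_1)^(2/3). Set equal to p_1/p_2.
Solve for the ratio: x_2/x_1 = [(1/5)·p_1/p_2]^(1.5).
Substitute x_2 = (x_2/x_1)·x_1 into the budget: x_1* = m/(p_1 + p_2·(x_2/x_1)).
Numerically x_2/x_1 = 0.216, so x_1* = 26/(10.8 + 6·0.216) = 2.1495.
At m' = 39: x_1* = 3.2242. Change: 3.2242 − 2.1495 = 1.0747.

Δx_1* = 1.0747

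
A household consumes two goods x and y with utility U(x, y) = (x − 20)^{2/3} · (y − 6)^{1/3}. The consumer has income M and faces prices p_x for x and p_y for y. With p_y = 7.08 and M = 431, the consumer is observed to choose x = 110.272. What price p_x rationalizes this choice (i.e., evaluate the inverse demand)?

This is Cobb-Douglas in (x−20, y−6): tangency gives 2/3·p_y·(y−6) = 1/3·p_x·(x−20).
After buying the subsistence bundle (20, 6), a share 2/3 of the remaining income goes to x: x* = 20 + 2/3·(M − 20p_x − 6p_y)/p_x.
Set x* = 110.272 in the demand function and solve for p_x: p_x = 2.5.

p_x = 2.5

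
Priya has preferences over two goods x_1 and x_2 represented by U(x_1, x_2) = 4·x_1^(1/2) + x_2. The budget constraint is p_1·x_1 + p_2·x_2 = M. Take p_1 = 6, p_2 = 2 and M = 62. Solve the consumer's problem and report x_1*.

x_1* = 0.4444

Utility is quasi-linear in x_2; the FOC for x_1 is 2/√x_1 = p_1/p_2.
Solve: √x_1 = 2·p_2/p_1, so x_1*(p_1,p_2) = (2·p_2/p_1)², and x_2* = (M − p_1·x_1*)/p_2.
Plugging in: x_1* = (2·2/6)² = 0.4444.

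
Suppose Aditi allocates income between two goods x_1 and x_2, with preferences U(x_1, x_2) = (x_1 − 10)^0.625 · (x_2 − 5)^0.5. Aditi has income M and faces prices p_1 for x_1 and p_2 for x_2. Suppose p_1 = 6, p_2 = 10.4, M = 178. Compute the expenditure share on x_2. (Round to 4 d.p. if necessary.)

Discretionary income = 178 − 10·6 − 5·10.4 = 66; x_1* = 10 + 5/9·66/6 = 16.1111; x_2* = 5 + 4/9·66/10.4 = 7.8205.
Expenditure on x_2: 10.4·7.8205 = 81.3333; share = 0.4569.

share on x_2 = 0.4569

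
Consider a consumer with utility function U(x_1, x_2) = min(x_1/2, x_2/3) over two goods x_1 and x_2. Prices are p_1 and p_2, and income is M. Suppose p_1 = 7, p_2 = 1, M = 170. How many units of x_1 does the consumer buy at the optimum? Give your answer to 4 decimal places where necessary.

x_1* = 20

Leontief preferences: the optimum is at the kink where x_1/2 = x_2/3, i.e. x_2 = (3/2)·x_1.
Budget: p_1·x_1 + p_2·(3/2)·x_1 = M, so (2·p_1 + 3·p_2)·x_1 = 2·M.
Demand: x_1*(p_1,p_2,M) = 2·M/(2·p_1 + 3·p_2), x_2* = 3·M/(2·p_1 + 3·p_2).
Here 2·7 + 3·1 = 17, giving x_1* = 20.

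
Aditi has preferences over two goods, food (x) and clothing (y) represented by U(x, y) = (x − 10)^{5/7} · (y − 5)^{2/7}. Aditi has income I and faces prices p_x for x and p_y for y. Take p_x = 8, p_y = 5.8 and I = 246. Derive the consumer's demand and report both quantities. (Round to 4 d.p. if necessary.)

x* = 22.2321, y* = 11.7488

After buying the subsistence bundle (10, 5), a share 5/7 of the remaining income goes to x: x* = 10 + 5/7·(I − 10p_x − 5p_y)/p_x.
Discretionary income = 246 − 10·8 − 5·5.8 = 137; x* = 10 + 5/7·137/8 = 22.2321; y* = 5 + 2/7·137/5.8 = 11.7488.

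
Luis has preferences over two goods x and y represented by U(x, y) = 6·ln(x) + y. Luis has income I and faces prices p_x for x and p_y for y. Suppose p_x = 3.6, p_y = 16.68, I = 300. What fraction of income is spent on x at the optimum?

share on x = 0.3336

Set MRS = p_x/p_y: (6/x)/1 = p_x/p_y.
So x*(p_x,p_y) = 6·p_y/p_x, independent of income; and y* = (I − 6·p_y)/p_y.
At the given prices: x* = 6·16.68/3.6 = 27.8, and y* = 11.9856.
Expenditure on x: 3.6·27.8 = 100.08; share = 0.3336.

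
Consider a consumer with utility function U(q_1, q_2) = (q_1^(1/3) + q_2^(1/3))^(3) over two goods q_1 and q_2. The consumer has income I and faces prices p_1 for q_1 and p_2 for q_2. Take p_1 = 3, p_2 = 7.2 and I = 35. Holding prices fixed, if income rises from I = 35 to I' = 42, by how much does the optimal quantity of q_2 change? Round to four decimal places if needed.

MRS = MU_q_1/MU_q_2 = (q_2/q_1)^(2/3). Set equal to p_1/p_2.
Hence q_2/q_1 = (p_1/p_2)^(1/(2/3)), i.e. raised to the 1.5 power.
Substitute q_2 = (q_2/q_1)·q_1 into the budget: q_1* = I/(p_1 + p_2·(q_2/q_1)).
Numerically q_2/q_1 = 0.268957, so q_1* = 35/(3 + 7.2·0.268957) = 7.0901 and q_2* = 0.268957·7.0901 = 1.9069.
At I' = 42: q_2* = 2.2883. Change: 2.2883 − 1.9069 = 0.3814.

Δq_2* = 0.3814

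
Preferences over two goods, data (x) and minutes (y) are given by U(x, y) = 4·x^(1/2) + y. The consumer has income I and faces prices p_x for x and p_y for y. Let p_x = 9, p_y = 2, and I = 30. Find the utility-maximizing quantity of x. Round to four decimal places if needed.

Plugging in: x* = (2·2/9)² = 0.1975.

x* = 0.1975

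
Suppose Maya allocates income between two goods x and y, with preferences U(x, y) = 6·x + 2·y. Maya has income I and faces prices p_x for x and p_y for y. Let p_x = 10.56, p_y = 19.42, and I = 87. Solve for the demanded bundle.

x* = 8.2386, y* = 0

Perfect substitutes: compare marginal utility per dollar. 6/p_x vs 2/p_y → 0.5682 vs 0.103.
x gives more utility per dollar, so spend all income on x: x* = I/p_x, y* = 0.
Numerically: x* = 8.2386, y* = 0.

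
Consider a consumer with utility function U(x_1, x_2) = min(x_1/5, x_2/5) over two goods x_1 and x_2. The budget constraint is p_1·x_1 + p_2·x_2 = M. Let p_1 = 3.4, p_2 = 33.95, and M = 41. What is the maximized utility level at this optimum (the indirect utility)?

With perfect complements, no substitution: consume in ratio x_1:x_2 = 5:5.
Budget: p_1·x_1 + p_2·x_1 = M, so (5·p_1 + 5·p_2)·x_1 = 5·M.
Demand: x_1*(p_1,p_2,M) = 5·M/(5·p_1 + 5·p_2), x_2* = 5·M/(5·p_1 + 5·p_2).
Here 5·3.4 + 5·33.95 = 186.75, giving x_1* = 1.0977 and x_2* = 1.0977.
Utility at the optimum: U(1.0977, 1.0977) = 0.2195.

V = 0.2195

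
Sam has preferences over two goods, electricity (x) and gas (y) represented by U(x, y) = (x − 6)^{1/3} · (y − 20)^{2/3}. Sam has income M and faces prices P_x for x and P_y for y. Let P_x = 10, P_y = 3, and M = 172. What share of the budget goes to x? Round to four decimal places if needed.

Substituting into the budget: x* = 6 + 1/3·(M − 6·P_x − 20·P_y)/P_x, and y* = 20 + 2/3·(…)/P_y.
Discretionary income = 172 − 6·10 − 20·3 = 52; x* = 6 + 1/3·52/10 = 7.7333; y* = 20 + 2/3·52/3 = 31.5556.
Expenditure on x: 10·7.7333 = 77.3333; share = 0.4496.

share on x = 0.4496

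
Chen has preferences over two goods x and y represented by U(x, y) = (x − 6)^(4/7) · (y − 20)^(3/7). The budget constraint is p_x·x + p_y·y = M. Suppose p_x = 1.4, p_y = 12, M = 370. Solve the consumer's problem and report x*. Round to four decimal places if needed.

x* = 55.6327

MRS = (4/3)·(y−20)/(x−6). Tangency with p_x/p_y gives y−20 = (3/4)·(p_x/p_y)·(x−6).
Substituting into the budget: x* = 6 + 4/7·(M − 6·p_x − 20·p_y)/p_x, and y* = 20 + 3/7·(…)/p_y.
Discretionary income = 370 − 6·1.4 − 20·12 = 121.6; x* = 6 + 4/7·121.6/1.4 = 55.6327.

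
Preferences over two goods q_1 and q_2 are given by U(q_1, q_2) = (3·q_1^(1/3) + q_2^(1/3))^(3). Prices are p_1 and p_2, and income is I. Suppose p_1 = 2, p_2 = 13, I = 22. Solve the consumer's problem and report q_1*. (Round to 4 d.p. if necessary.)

MRS = MU_q_1/MU_q_2 = 3·(q_2/q_1)^(2/3). Set equal to p_1/p_2.
Hence q_2/q_1 = ((1/3)·p_1/p_2)^(1/(2/3)), i.e. raised to the 1.5 power.
Substitute q_2 = (q_2/q_1)·q_1 into the budget: q_1* = I/(p_1 + p_2·(q_2/q_1)).
Numerically q_2/q_1 = 0.011613, so q_1* = 22/(2 + 13·0.011613) = 10.2279.

q_1* = 10.2279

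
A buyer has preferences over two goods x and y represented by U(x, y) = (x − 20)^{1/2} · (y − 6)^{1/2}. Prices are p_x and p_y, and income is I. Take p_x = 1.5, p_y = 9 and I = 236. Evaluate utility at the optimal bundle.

This is Cobb-Douglas in (x−20, y−6): tangency gives 0.5·p_y·(y−6) = 0.5·p_x·(x−20).
Substituting into the budget: x* = 20 + 0.5·(I − 20·p_x − 6·p_y)/p_x, and y* = 6 + 0.5·(…)/p_y.
Discretionary income = 236 − 20·1.5 − 6·9 = 152; x* = 20 + 0.5·152/1.5 = 70.6667; y* = 6 + 0.5·152/9 = 14.4444.
Utility at the optimum: U(70.6667, 14.4444) = 20.6846.

V = 20.6846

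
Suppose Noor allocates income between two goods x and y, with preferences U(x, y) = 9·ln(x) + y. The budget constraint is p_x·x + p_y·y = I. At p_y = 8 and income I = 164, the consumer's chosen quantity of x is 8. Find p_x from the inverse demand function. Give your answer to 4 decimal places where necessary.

p_x = 9

Set MRS = p_x/p_y: (9/x)/1 = p_x/p_y.
So x*(p_x,p_y) = 9·p_y/p_x, independent of income; and y* = (I − 9·p_y)/p_y.
Set x* = 8 in the demand function and solve for p_x: p_x = 9.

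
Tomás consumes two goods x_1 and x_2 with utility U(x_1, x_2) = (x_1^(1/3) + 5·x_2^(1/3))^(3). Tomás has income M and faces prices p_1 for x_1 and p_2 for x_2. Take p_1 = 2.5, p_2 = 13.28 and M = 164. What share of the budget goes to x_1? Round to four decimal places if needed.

share on x_1 = 0.1709

From the CES first-order condition, (1/5)·(x_2/x_1)^(2/3) = p_1/p_2.
Solve for the ratio: x_2/x_1 = [5·p_1/p_2]^(1.5).
With the ratio pinned down, the budget gives x_1* = M/(p_1 + p_2·(x_2/x_1)) and x_2* = (x_2/x_1)·x_1*.
Numerically x_2/x_1 = 0.913204, so x_1* = 164/(2.5 + 13.28·0.913204) = 11.2119 and x_2* = 0.913204·11.2119 = 10.2387.
Expenditure on x_1: 2.5·11.2119 = 28.0297; share = 0.1709.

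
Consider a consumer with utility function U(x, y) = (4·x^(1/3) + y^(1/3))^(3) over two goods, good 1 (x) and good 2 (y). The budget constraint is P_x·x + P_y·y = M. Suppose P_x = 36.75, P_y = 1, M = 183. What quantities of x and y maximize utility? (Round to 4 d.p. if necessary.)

MRS = MU_x/MU_y = 4·(y/x)^(2/3). Set equal to P_x/P_y.
Hence y/x = ((1/4)·P_x/P_y)^(1/(2/3)), i.e. raised to the 1.5 power.
With the ratio pinned down, the budget gives x* = M/(P_x + P_y·(y/x)) and y* = (y/x)·x*.
Numerically y/x = 27.848129, so x* = 183/(36.75 + 1·27.848129) = 2.8329 and y* = 27.848129·2.8329 = 78.8909.

x* = 2.8329, y* = 78.8909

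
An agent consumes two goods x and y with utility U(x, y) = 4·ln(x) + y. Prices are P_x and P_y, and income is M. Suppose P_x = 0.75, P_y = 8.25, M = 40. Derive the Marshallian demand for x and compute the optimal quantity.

So x*(P_x,P_y) = 4·P_y/P_x, independent of income; and y* = (M − 4·P_y)/P_y.
At the given prices: x* = 4·8.25/0.75 = 44.

x* = 44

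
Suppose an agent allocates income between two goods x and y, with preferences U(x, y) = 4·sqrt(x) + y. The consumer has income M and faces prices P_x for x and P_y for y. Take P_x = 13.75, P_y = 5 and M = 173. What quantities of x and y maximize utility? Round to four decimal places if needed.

x* = 0.5289, y* = 33.1455

Set MRS = P_x/P_y: 2·x^(−1/2) = P_x/P_y.
Thus x* = (2·P_y/P_x)² — independent of M — with the rest of income spent on y.
Plugging in: x* = (2·5/13.75)² = 0.5289, y* = 33.1455.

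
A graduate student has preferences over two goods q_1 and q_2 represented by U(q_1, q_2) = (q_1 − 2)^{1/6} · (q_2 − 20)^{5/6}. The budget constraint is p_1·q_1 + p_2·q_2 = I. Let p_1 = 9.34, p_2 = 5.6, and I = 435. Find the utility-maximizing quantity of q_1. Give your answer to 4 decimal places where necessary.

Let q_1' = q_1−2, q_2' = q_2−20. MRS = (1/5)·q_2'/q_1' = p_1/p_2.
After buying the subsistence bundle (2, 20), a share 1/6 of the remaining income goes to q_1: q_1* = 2 + 1/6·(I − 2p_1 − 20p_2)/p_1.
Discretionary income = 435 − 2·9.34 − 20·5.6 = 304.32; q_1* = 2 + 1/6·304.32/9.34 = 7.4304.

q_1* = 7.4304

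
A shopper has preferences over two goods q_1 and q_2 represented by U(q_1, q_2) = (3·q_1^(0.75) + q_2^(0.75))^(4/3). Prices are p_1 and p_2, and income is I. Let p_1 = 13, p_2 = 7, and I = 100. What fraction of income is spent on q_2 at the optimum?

MU_q_1 ∝ 3·q_1^(-0.25), MU_q_2 ∝ q_2^(-0.25), so MRS = 3·(q_2/q_1)^(0.25) = p_1/p_2.
Hence q_2/q_1 = ((1/3)·p_1/p_2)^(1/(0.25)), i.e. raised to the 4 power.
With the ratio pinned down, the budget gives q_1* = I/(p_1 + p_2·(q_2/q_1)) and q_2* = (q_2/q_1)·q_1*.
Numerically q_2/q_1 = 0.146858, so q_1* = 100/(13 + 7·0.146858) = 7.1286 and q_2* = 0.146858·7.1286 = 1.0469.
Expenditure on q_2: 7·1.0469 = 7.3282; share = 0.0733.

share on q_2 = 0.0733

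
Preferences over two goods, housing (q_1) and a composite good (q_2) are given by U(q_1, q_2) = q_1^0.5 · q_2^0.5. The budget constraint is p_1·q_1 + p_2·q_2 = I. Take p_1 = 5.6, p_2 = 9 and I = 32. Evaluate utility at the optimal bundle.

V = 2.2537

At p_1=5.6, p_2=9, I=32: q_1* = 0.5·32/5.6 = 2.8571, q_2* = 1.7778.
Utility at the optimum: U(2.8571, 1.7778) = 2.2537.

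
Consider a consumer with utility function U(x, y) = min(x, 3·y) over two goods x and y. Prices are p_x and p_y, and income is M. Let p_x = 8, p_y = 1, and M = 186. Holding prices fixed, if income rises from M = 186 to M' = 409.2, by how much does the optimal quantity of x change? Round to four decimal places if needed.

Δx* = 26.784

With perfect complements, no substitution: consume in ratio x:y = 3:1.
Budget: p_x·x + p_y·(1/3)·x = M, so (3·p_x + p_y)·x = 3·M.
Demand: x*(p_x,p_y,M) = 3·M/(3·p_x + p_y), y* = M/(3·p_x + p_y).
Here 3·8 + 1 = 25, giving x* = 22.32.
At M' = 409.2: x* = 49.104. Change: 49.104 − 22.32 = 26.784.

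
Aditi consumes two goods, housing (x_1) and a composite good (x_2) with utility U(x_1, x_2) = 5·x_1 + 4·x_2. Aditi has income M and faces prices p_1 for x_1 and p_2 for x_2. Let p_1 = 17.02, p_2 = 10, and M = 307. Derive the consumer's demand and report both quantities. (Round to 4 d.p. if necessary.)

x_1* = 0, x_2* = 30.7

Perfect substitutes: compare marginal utility per dollar. 5/p_1 vs 4/p_2 → 0.2938 vs 0.4.
x_2 gives more utility per dollar, so spend all income on x_2: x_2* = M/p_2, x_1* = 0.
Numerically: x_1* = 0, x_2* = 30.7.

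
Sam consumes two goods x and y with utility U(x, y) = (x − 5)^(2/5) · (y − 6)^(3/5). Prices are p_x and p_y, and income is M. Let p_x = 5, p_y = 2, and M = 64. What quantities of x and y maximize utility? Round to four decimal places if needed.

x* = 7.16, y* = 14.1

Substituting into the budget: x* = 5 + 0.4·(M − 5·p_x − 6·p_y)/p_x, and y* = 6 + 0.6·(…)/p_y.
Discretionary income = 64 − 5·5 − 6·2 = 27; x* = 5 + 0.4·27/5 = 7.16; y* = 6 + 0.6·27/2 = 14.1.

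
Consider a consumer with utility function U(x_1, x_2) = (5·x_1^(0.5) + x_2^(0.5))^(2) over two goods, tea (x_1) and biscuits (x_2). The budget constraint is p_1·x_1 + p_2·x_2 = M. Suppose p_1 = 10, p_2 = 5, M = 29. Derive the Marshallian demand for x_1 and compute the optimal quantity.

MU_x_1 ∝ 5·x_1^(-0.5), MU_x_2 ∝ x_2^(-0.5), so MRS = 5·(x_2/x_1)^(0.5) = p_1/p_2.
Solve for the ratio: x_2/x_1 = [(1/5)·p_1/p_2]^(2).
Substitute x_2 = (x_2/x_1)·x_1 into the budget: x_1* = M/(p_1 + p_2·(x_2/x_1)).
Numerically x_2/x_1 = 0.16, so x_1* = 29/(10 + 5·0.16) = 2.6852.

x_1* = 2.6852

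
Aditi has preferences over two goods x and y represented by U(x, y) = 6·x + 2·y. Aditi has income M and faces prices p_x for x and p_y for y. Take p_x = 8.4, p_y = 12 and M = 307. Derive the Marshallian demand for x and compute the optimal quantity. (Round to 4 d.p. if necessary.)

Linear utility — the consumer picks whichever good has higher MU/price: 6/8.4 = 0.7143 vs 2/12 = 0.1667.
x gives more utility per dollar, so spend all income on x: x* = M/p_x, y* = 0.
Numerically: x* = 36.5476, y* = 0.

x* = 36.5476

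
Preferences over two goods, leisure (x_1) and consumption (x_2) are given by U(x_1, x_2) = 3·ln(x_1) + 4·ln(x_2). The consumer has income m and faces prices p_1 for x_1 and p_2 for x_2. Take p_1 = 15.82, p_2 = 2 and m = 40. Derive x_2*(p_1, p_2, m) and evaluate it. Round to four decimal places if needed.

Tangency: MRS = (3/4)·x_2/x_1 = p_1/p_2.
Rearranging, p_2·x_2 = (4/3)·p_1·x_1. Substituting into the budget gives p_1·x_1·(1 + (4/3)) = m.
Demand: x_1*(p_1,p_2,m) = 3/7·m/p_1 and x_2* = 4/7·m/p_2.
At p_1=15.82, p_2=2, m=40: x_2* = 4/7·40/2 = 11.4286.

x_2* = 11.4286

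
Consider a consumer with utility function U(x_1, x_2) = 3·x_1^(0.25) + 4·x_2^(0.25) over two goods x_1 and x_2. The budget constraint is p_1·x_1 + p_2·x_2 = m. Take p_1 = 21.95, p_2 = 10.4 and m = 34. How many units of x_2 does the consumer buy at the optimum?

Substitute x_2 = (x_2/x_1)·x_1 into the budget: x_1* = m/(p_1 + p_2·(x_2/x_1)).
Numerically x_2/x_1 = 3.973012, so x_1* = 34/(21.95 + 10.4·3.973012) = 0.5374 and x_2* = 3.973012·0.5374 = 2.135.

x_2* = 2.135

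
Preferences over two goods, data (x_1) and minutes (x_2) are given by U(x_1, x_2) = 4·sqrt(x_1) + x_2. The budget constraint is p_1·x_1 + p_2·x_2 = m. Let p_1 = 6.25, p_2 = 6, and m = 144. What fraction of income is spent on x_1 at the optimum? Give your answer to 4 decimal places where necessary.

MU_x_1 = 2/√x_1, MU_x_2 = 1. Tangency: 2/√x_1 = p_1/p_2.
Thus x_1* = (2·p_2/p_1)² — independent of m — with the rest of income spent on x_2.
Plugging in: x_1* = (2·6/6.25)² = 3.6864, x_2* = 20.16.
Expenditure on x_1: 6.25·3.6864 = 23.04; share = 0.16.

share on x_1 = 0.16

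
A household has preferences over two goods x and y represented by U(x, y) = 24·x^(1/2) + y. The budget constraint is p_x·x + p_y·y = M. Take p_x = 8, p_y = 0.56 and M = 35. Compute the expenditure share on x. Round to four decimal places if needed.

share on x = 0.1613

Utility is quasi-linear in y; the FOC for x is 12/√x = p_x/p_y.
Solve: √x = 12·p_y/p_x, so x*(p_x,p_y) = (12·p_y/p_x)², and y* = (M − p_x·x*)/p_y.
Plugging in: x* = (12·0.56/8)² = 0.7056, y* = 52.42.
Expenditure on x: 8·0.7056 = 5.6448; share = 0.1613.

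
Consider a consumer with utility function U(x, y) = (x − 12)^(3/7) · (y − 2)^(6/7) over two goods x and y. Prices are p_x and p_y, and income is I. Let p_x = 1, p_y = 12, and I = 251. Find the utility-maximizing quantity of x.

Discretionary income = 251 − 12·1 − 2·12 = 215; x* = 12 + 1/3·215/1 = 83.6667.

x* = 83.6667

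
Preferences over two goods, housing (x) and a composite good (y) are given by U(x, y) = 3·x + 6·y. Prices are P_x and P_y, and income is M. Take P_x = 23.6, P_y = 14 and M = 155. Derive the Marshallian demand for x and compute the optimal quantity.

x* = 0

Perfect substitutes: compare marginal utility per dollar. 3/P_x vs 6/P_y → 0.1271 vs 0.4286.
y gives more utility per dollar, so spend all income on y: y* = M/P_y, x* = 0.
Numerically: x* = 0, y* = 11.0714.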